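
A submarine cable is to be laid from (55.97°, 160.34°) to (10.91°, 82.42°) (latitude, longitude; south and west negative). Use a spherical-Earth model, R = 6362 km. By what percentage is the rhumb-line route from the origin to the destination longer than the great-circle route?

Great circle: σ = 1.2955 rad → d_gc = Rσ = 8241.8 km
Rhumb: Δφ = -0.7864, Δλ = -1.3600, Δψ = -0.9925, q = Δφ/Δψ = 0.7924 → d_rh = R√(Δφ²+q²Δλ²) = 8487.2 km
Excess = (8487.2 − 8241.8) / 8241.8 = 245.4 / 8241.8 = 2.98% ≈ 3.0%

3.0%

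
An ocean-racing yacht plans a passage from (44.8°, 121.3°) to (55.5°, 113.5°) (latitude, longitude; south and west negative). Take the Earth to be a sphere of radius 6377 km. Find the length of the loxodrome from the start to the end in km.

Rhumb course C = atan2(Δλ, Δψ) with Δψ = ln[tan(π/4+φ₂/2)/tan(π/4+φ₁/2)] = +0.2931, Δλ = -0.1361 → C = 335.09°
d = R·|Δφ| / |cos C| = 6377·0.18675 / 0.90695 = 1313 km

1313 km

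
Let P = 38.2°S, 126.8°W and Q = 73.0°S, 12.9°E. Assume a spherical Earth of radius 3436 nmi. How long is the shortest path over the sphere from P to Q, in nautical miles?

3922 nmi

Haversine: a = sin²(Δφ/2)+cos φ₁ cos φ₂ sin²(Δλ/2) = 0.29192;  σ = 2·atan2(√a,√(1−a))
σ = 65.408° → d = Rσ = 3436·1.14158 = 3922 nmi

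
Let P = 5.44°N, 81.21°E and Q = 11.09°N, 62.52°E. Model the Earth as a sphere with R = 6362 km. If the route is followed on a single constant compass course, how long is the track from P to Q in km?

2147 km

Δψ = ln[tan(π/4+φ₂/2)/tan(π/4+φ₁/2)] = +0.0997;  Δφ = +0.0986 rad,  Δλ = -0.3262 rad
q = Δφ/Δψ = 0.9892
d = R·√(Δφ² + q²Δλ²) = 6362·0.33741 = 2147 km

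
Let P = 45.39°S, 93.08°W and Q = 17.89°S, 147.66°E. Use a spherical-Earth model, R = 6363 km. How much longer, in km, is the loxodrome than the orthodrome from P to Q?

Great circle: cos σ = sin φ₁ sin φ₂ + cos φ₁ cos φ₂ cos Δλ,  σ = 1.6790 rad → d_gc = 10683.3 km
Rhumb line: Δψ = +0.5736, q = Δφ/Δψ = 0.8368, d_rh = R√(Δφ²+q²Δλ²) = 11495.7 km
Excess = 11495.7 − 10683.3 = 812.4 ≈ 812 km

812 km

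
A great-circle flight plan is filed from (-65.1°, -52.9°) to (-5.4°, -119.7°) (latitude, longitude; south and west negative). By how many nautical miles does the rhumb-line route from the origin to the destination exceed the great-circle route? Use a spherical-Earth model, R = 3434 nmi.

110 nmi

Great circle: cos σ = sin φ₁ sin φ₂ + cos φ₁ cos φ₂ cos Δλ,  σ = 1.3176 rad → d_gc = 4524.7 nmi
Rhumb line: Δψ = +1.4162, q = Δφ/Δψ = 0.7357, d_rh = R√(Δφ²+q²Δλ²) = 4634.6 nmi
Excess = 4634.6 − 4524.7 = 109.9 ≈ 110 nmi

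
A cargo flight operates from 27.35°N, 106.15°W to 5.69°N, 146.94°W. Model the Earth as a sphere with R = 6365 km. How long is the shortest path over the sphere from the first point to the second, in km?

Haversine: a = sin²(Δφ/2)+cos φ₁ cos φ₂ sin²(Δλ/2) = 0.14264;  σ = 2·atan2(√a,√(1−a))
σ = 44.380° → d = Rσ = 6365·0.77458 = 4930 km

4930 km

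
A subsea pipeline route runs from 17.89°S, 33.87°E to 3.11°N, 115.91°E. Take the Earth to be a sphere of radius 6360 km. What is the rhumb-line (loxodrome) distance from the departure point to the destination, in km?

9276 km

Δψ = ln[tan(π/4+φ₂/2)/tan(π/4+φ₁/2)] = +0.3717;  Δφ = +0.3665 rad,  Δλ = +1.4319 rad
q = Δφ/Δψ = 0.9859
d = R·√(Δφ² + q²Δλ²) = 6360·1.45854 = 9276 km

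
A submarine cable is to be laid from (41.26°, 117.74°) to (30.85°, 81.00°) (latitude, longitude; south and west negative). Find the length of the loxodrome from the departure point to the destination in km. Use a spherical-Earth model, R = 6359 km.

3484 km

Δψ = ln[tan(π/4+φ₂/2)/tan(π/4+φ₁/2)] = -0.2254;  Δφ = -0.1817 rad,  Δλ = -0.6412 rad
q = Δφ/Δψ = 0.8062
d = R·√(Δφ² + q²Δλ²) = 6359·0.54793 = 3484 km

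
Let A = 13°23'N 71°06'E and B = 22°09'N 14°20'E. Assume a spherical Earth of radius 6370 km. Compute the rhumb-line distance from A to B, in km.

6082 km

Rhumb course C = atan2(Δλ, Δψ) with Δψ = ln[tan(π/4+φ₂/2)/tan(π/4+φ₁/2)] = +0.1609, Δλ = -0.9908 → C = 279.22°
d = R·|Δφ| / |cos C| = 6370·0.15301 / 0.16026 = 6082 km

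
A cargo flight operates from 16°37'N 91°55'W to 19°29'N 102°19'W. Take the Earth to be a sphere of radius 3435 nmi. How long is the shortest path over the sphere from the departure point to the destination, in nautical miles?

cos σ = sin φ₁ sin φ₂ + cos φ₁ cos φ₂ cos Δλ
      = sin(16.62°)sin(19.48°) + cos(16.62°)cos(19.48°)cos(-10.40°) = 0.9839
σ = 10.293° → d = Rσ = 3435·0.17964 = 617 nmi

617 nmi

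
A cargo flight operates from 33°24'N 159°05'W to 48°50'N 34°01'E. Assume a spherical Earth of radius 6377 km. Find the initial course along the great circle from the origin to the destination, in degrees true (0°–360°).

N = sin Δλ·cos φ₂ = -0.1492;  D = cos φ₁ sin φ₂ − sin φ₁ cos φ₂ cos Δλ = +0.9814
initial course = atan2(N, D) = 351.36°

351.4°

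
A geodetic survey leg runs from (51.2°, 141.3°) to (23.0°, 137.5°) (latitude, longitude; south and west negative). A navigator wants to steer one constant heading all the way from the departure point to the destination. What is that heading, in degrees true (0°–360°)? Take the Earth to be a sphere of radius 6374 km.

Meridional parts: M(φ₁)=+1.0437, M(φ₂)=+0.4127 → ΔM = -0.6310;  Δλ = -0.0663 rad
tan C = Δλ / ΔM = +0.1051 → C = 186.00°

186.0°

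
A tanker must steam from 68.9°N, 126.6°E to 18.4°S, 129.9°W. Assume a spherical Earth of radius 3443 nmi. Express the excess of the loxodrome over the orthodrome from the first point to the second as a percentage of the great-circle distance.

4.9%

Great circle: σ = 1.9544 rad → d_gc = Rσ = 6728.9 nmi
Rhumb: Δφ = -1.5237, Δλ = +1.8064, Δψ = -2.0075, q = Δφ/Δψ = 0.7590 → d_rh = R√(Δφ²+q²Δλ²) = 7057.2 nmi
Excess = (7057.2 − 6728.9) / 6728.9 = 328.3 / 6728.9 = 4.88% ≈ 4.9%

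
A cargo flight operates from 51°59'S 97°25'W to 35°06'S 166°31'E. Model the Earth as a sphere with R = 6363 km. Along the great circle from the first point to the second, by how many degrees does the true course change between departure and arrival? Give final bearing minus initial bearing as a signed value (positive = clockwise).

At departure: θ₁ = atan2(sin Δλ cos φ₂, cos φ₁ sin φ₂ − sin φ₁ cos φ₂ cos Δλ) = 242.57°
At arrival: θ₂ = atan2(sin Δλ cos φ₁, −cos φ₂ sin φ₁ + sin φ₂ cos φ₁ cos Δλ) = 318.08°
Δθ = θ₂ − θ₁ = +75.5°

+75.5°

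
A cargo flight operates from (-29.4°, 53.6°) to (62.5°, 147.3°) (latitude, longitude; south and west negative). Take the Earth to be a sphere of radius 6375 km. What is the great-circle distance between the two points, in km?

cos σ = sin φ₁ sin φ₂ + cos φ₁ cos φ₂ cos Δλ
      = sin(-29.40°)sin(62.50°) + cos(-29.40°)cos(62.50°)cos(93.70°) = -0.4614
σ = 117.477° → d = Rσ = 6375·2.05037 = 13071 km

13071 km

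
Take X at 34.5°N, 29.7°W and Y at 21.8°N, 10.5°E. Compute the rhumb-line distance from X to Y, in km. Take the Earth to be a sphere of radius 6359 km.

4167 km

Rhumb course C = atan2(Δλ, Δψ) with Δψ = ln[tan(π/4+φ₂/2)/tan(π/4+φ₁/2)] = -0.2522, Δλ = +0.7016 → C = 109.77°
d = R·|Δφ| / |cos C| = 6359·0.22166 / 0.33827 = 4167 km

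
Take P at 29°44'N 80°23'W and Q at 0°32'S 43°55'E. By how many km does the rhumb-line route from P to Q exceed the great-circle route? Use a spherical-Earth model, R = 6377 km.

Great circle: cos σ = sin φ₁ sin φ₂ + cos φ₁ cos φ₂ cos Δλ,  σ = 2.0874 rad → d_gc = 13311.3 km
Rhumb line: Δψ = -0.5532, q = Δφ/Δψ = 0.9548, d_rh = R√(Δφ²+q²Δλ²) = 13632.3 km
Excess = 13632.3 − 13311.3 = 321.0 ≈ 321 km

321 km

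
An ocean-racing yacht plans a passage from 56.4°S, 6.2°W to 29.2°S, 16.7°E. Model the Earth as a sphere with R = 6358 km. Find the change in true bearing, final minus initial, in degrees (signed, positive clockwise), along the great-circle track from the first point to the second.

At departure: θ₁ = atan2(sin Δλ cos φ₂, cos φ₁ sin φ₂ − sin φ₁ cos φ₂ cos Δλ) = 40.35°
At arrival: θ₂ = atan2(sin Δλ cos φ₁, −cos φ₂ sin φ₁ + sin φ₂ cos φ₁ cos Δλ) = 24.23°
Δθ = θ₂ − θ₁ = -16.1°

-16.1°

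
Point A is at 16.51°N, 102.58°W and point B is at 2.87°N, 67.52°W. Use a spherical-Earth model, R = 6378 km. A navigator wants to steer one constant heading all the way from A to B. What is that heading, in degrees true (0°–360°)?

Meridional parts: M(φ₁)=+0.2922, M(φ₂)=+0.0501 → ΔM = -0.2421;  Δλ = +0.6119 rad
tan C = Δλ / ΔM = -2.5274 → C = 111.59°

111.6°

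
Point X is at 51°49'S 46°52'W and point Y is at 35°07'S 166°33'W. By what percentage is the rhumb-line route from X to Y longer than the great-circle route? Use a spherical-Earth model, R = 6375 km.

Great circle: σ = 1.3676 rad → d_gc = Rσ = 8718.7 km
Rhumb: Δφ = +0.2915, Δλ = -2.0889, Δψ = +0.4057, q = Δφ/Δψ = 0.7185 → d_rh = R√(Δφ²+q²Δλ²) = 9747.0 km
Excess = (9747.0 − 8718.7) / 8718.7 = 1028.3 / 8718.7 = 11.79% ≈ 11.8%

11.8%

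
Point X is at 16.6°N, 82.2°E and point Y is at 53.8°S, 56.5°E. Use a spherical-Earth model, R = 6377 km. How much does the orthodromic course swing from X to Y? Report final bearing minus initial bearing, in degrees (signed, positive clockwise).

At departure: θ₁ = atan2(sin Δλ cos φ₂, cos φ₁ sin φ₂ − sin φ₁ cos φ₂ cos Δλ) = 195.47°
At arrival: θ₂ = atan2(sin Δλ cos φ₁, −cos φ₂ sin φ₁ + sin φ₂ cos φ₁ cos Δλ) = 205.65°
Δθ = θ₂ − θ₁ = +10.2°

+10.2°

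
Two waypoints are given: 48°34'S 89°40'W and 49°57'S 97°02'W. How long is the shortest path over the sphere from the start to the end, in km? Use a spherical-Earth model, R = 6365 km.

556 km

Haversine: a = sin²(Δφ/2)+cos φ₁ cos φ₂ sin²(Δλ/2) = 0.00190;  σ = 2·atan2(√a,√(1−a))
σ = 5.001° → d = Rσ = 6365·0.08728 = 556 km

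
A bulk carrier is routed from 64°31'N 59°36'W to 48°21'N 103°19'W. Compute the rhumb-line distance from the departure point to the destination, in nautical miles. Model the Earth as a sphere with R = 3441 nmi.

1724 nmi

Δψ = ln[tan(π/4+φ₂/2)/tan(π/4+φ₁/2)] = -0.5200;  Δφ = -0.2822 rad,  Δλ = -0.7630 rad
q = Δφ/Δψ = 0.5426
d = R·√(Δφ² + q²Δλ²) = 3441·0.50100 = 1724 nmi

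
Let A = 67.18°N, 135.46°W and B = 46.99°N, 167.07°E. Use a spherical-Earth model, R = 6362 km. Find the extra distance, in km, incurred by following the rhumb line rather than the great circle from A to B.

122 km

Great circle: cos σ = sin φ₁ sin φ₂ + cos φ₁ cos φ₂ cos Δλ,  σ = 0.6159 rad → d_gc = 3918.3 km
Rhumb line: Δψ = -0.6690, q = Δφ/Δψ = 0.5267, d_rh = R√(Δφ²+q²Δλ²) = 4040.2 km
Excess = 4040.2 − 3918.3 = 121.9 ≈ 122 km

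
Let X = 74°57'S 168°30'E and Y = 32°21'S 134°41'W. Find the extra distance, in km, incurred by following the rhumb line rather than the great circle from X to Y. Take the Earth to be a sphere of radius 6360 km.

Great circle: cos σ = sin φ₁ sin φ₂ + cos φ₁ cos φ₂ cos Δλ,  σ = 0.8805 rad → d_gc = 5599.7 km
Rhumb line: Δψ = +1.4270, q = Δφ/Δψ = 0.5210, d_rh = R√(Δφ²+q²Δλ²) = 5758.4 km
Excess = 5758.4 − 5599.7 = 158.7 ≈ 159 km

159 km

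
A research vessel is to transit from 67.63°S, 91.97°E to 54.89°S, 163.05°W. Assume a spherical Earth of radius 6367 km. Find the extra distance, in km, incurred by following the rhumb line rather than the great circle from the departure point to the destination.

Great circle: cos σ = sin φ₁ sin φ₂ + cos φ₁ cos φ₂ cos Δλ,  σ = 0.7955 rad → d_gc = 5065.1 km
Rhumb line: Δψ = +0.4699, q = Δφ/Δψ = 0.4732, d_rh = R√(Δφ²+q²Δλ²) = 5698.4 km
Excess = 5698.4 − 5065.1 = 633.3 ≈ 633 km

633 km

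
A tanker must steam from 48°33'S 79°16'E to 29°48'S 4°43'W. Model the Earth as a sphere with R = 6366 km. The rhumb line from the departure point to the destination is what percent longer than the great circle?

4.3%

Great circle: σ = 1.1233 rad → d_gc = Rσ = 7150.9 km
Rhumb: Δφ = +0.3272, Δλ = -1.4658, Δψ = +0.4266, q = Δφ/Δψ = 0.7671 → d_rh = R√(Δφ²+q²Δλ²) = 7454.9 km
Excess = (7454.9 − 7150.9) / 7150.9 = 304.0 / 7150.9 = 4.251% ≈ 4.3%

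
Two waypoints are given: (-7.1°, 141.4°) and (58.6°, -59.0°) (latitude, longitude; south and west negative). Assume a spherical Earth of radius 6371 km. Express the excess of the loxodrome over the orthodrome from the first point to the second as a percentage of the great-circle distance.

16.4%

Great circle: σ = 2.2020 rad → d_gc = Rσ = 14028.7 km
Rhumb: Δφ = +1.1467, Δλ = +2.7855, Δψ = +1.3933, q = Δφ/Δψ = 0.8230 → d_rh = R√(Δφ²+q²Δλ²) = 16330.4 km
Excess = (16330.4 − 14028.7) / 14028.7 = 2301.7 / 14028.7 = 16.41% ≈ 16.4%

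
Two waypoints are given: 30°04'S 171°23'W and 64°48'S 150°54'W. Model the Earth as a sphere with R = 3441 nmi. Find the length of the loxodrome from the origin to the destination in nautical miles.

Δψ = ln[tan(π/4+φ₂/2)/tan(π/4+φ₁/2)] = -0.9476;  Δφ = -0.6062 rad,  Δλ = +0.3575 rad
q = Δφ/Δψ = 0.6397
d = R·√(Δφ² + q²Δλ²) = 3441·0.64792 = 2229 nmi

2229 nmi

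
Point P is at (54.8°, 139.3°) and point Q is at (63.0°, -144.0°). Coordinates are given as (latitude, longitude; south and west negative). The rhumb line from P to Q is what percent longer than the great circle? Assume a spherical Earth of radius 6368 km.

6.0%

Great circle: σ = 0.6628 rad → d_gc = Rσ = 4220.6 km
Rhumb: Δφ = +0.1431, Δλ = +1.3387, Δψ = +0.2786, q = Δφ/Δψ = 0.5137 → d_rh = R√(Δφ²+q²Δλ²) = 4472.6 km
Excess = (4472.6 − 4220.6) / 4220.6 = 252.0 / 4220.6 = 5.97% ≈ 6.0%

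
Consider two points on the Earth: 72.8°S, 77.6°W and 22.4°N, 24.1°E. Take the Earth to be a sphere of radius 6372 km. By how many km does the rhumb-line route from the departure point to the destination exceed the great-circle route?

628 km

Great circle: cos σ = sin φ₁ sin φ₂ + cos φ₁ cos φ₂ cos Δλ,  σ = 2.0037 rad → d_gc = 12767.3 km
Rhumb line: Δψ = +2.2902, q = Δφ/Δψ = 0.7255, d_rh = R√(Δφ²+q²Δλ²) = 13395.0 km
Excess = 13395.0 − 12767.3 = 627.7 ≈ 628 km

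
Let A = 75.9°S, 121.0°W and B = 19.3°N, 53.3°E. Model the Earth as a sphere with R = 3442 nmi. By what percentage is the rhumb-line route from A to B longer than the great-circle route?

23.6%

Great circle: σ = 2.1524 rad → d_gc = Rσ = 7408.5 nmi
Rhumb: Δφ = +1.6616, Δλ = +3.0421, Δψ = +2.4335, q = Δφ/Δψ = 0.6828 → d_rh = R√(Δφ²+q²Δλ²) = 9155.3 nmi
Excess = (9155.3 − 7408.5) / 7408.5 = 1746.8 / 7408.5 = 23.58% ≈ 23.6%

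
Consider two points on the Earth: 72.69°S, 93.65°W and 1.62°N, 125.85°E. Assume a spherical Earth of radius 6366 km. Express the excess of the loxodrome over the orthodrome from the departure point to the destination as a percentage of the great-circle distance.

15.3%

Great circle: σ = 1.8302 rad → d_gc = Rσ = 11651.0 km
Rhumb: Δφ = +1.2970, Δλ = -2.4522, Δψ = +1.9107, q = Δφ/Δψ = 0.6788 → d_rh = R√(Δφ²+q²Δλ²) = 13433.0 km
Excess = (13433.0 − 11651.0) / 11651.0 = 1782.0 / 11651.0 = 15.29% ≈ 15.3%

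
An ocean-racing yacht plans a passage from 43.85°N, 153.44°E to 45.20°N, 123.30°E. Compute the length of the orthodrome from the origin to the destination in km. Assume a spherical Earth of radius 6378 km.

2383 km

Haversine: a = sin²(Δφ/2)+cos φ₁ cos φ₂ sin²(Δλ/2) = 0.03449;  σ = 2·atan2(√a,√(1−a))
σ = 21.405° → d = Rσ = 6378·0.37360 = 2383 km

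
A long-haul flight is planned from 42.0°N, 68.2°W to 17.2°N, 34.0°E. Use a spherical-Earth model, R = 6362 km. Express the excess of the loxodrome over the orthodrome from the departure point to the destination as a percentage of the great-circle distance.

Great circle: σ = 1.5229 rad → d_gc = Rσ = 9688.9 km
Rhumb: Δφ = -0.4328, Δλ = +1.7837, Δψ = -0.5044, q = Δφ/Δψ = 0.8582 → d_rh = R√(Δφ²+q²Δλ²) = 10120.8 km
Excess = (10120.8 − 9688.9) / 9688.9 = 431.9 / 9688.9 = 4.46% ≈ 4.5%

4.5%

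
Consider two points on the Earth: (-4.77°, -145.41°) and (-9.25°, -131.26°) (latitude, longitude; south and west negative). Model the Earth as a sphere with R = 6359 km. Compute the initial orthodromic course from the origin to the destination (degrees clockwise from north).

N = sin Δλ·cos φ₂ = +0.2413;  D = cos φ₁ sin φ₂ − sin φ₁ cos φ₂ cos Δλ = -0.0806
initial course = atan2(N, D) = 108.47°

108.5°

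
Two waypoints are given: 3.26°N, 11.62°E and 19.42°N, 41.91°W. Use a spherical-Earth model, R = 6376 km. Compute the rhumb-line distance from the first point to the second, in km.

6091 km

Δψ = ln[tan(π/4+φ₂/2)/tan(π/4+φ₁/2)] = +0.2887;  Δφ = +0.2820 rad,  Δλ = -0.9343 rad
q = Δφ/Δψ = 0.9770
d = R·√(Δφ² + q²Δλ²) = 6376·0.95533 = 6091 km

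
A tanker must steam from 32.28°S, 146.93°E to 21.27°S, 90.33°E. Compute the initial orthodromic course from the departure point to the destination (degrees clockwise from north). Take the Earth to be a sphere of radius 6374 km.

267.6°

N = sin Δλ·cos φ₂ = -0.7780;  D = cos φ₁ sin φ₂ − sin φ₁ cos φ₂ cos Δλ = -0.0327
initial course = atan2(N, D) = 267.59°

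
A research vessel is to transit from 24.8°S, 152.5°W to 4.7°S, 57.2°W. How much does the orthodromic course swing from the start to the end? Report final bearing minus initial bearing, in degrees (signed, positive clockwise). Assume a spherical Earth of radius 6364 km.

Initial bearing θ₁ = atan2(sin Δλ cos φ₂, cos φ₁ sin φ₂ − sin φ₁ cos φ₂ cos Δλ) = 96.50°
Final bearing θ₂ = (initial bearing from the destination back to the start) + 180° = 64.82°
Δθ = θ₂ − θ₁ = -31.7°

-31.7°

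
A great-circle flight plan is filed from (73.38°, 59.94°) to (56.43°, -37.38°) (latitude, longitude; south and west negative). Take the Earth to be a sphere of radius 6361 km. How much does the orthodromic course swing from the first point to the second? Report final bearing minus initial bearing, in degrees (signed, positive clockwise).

-92.3°

At departure: θ₁ = atan2(sin Δλ cos φ₂, cos φ₁ sin φ₂ − sin φ₁ cos φ₂ cos Δλ) = 299.14°
At arrival: θ₂ = atan2(sin Δλ cos φ₁, −cos φ₂ sin φ₁ + sin φ₂ cos φ₁ cos Δλ) = 206.86°
Δθ = θ₂ − θ₁ = -92.3°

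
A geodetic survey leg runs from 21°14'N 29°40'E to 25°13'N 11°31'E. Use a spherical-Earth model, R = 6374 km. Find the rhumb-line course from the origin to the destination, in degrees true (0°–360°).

283.4°

Meridional parts: M(φ₁)=+0.3794, M(φ₂)=+0.4551 → ΔM = +0.0757;  Δλ = -0.3168 rad
tan C = Δλ / ΔM = -4.1861 → C = 283.44°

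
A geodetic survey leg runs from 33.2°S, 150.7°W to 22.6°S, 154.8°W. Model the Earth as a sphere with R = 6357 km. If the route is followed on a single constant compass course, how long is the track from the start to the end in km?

1243 km

Δψ = ln[tan(π/4+φ₂/2)/tan(π/4+φ₁/2)] = +0.2098;  Δφ = +0.1850 rad,  Δλ = -0.0716 rad
q = Δφ/Δψ = 0.8818
d = R·√(Δφ² + q²Δλ²) = 6357·0.19547 = 1243 km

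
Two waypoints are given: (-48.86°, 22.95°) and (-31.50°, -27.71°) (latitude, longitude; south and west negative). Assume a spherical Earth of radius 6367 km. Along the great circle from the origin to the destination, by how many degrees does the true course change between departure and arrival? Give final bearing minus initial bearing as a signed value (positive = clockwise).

+34.3°

At departure: θ₁ = atan2(sin Δλ cos φ₂, cos φ₁ sin φ₂ − sin φ₁ cos φ₂ cos Δλ) = 275.48°
At arrival: θ₂ = atan2(sin Δλ cos φ₁, −cos φ₂ sin φ₁ + sin φ₂ cos φ₁ cos Δλ) = 309.82°
Δθ = θ₂ − θ₁ = +34.3°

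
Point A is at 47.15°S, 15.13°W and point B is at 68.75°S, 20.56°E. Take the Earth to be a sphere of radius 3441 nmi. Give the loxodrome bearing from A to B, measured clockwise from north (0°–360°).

Δψ = ln[tan(π/4+φ₂/2)/tan(π/4+φ₁/2)] = -0.7380
Δλ = +0.6229 rad (taken the short way round)
course = atan2(Δλ, Δψ) = 139.83°

139.8°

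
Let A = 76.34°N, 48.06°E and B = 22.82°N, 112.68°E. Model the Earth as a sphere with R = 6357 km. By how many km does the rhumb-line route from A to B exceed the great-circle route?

236 km

Great circle: cos σ = sin φ₁ sin φ₂ + cos φ₁ cos φ₂ cos Δλ,  σ = 1.0813 rad → d_gc = 6873.9 km
Rhumb line: Δψ = -1.7129, q = Δφ/Δψ = 0.5453, d_rh = R√(Δφ²+q²Δλ²) = 7109.7 km
Excess = 7109.7 − 6873.9 = 235.8 ≈ 236 km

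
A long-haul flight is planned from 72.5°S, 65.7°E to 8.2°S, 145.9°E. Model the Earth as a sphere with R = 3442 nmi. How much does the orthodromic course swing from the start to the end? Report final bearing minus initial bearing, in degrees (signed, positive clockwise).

Initial bearing θ₁ = atan2(sin Δλ cos φ₂, cos φ₁ sin φ₂ − sin φ₁ cos φ₂ cos Δλ) = 83.11°
Final bearing θ₂ = (initial bearing from the destination back to the start) + 180° = 17.55°
Δθ = θ₂ − θ₁ = -65.6°

-65.6°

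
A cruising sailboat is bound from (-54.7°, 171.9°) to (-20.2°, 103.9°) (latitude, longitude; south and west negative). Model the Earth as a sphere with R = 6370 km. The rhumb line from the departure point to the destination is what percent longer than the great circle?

Great circle: σ = 1.0645 rad → d_gc = Rσ = 6780.7 km
Rhumb: Δφ = +0.6021, Δλ = -1.1868, Δψ = +0.7850, q = Δφ/Δψ = 0.7670 → d_rh = R√(Δφ²+q²Δλ²) = 6952.4 km
Excess = (6952.4 − 6780.7) / 6780.7 = 171.7 / 6780.7 = 2.53% ≈ 2.5%

2.5%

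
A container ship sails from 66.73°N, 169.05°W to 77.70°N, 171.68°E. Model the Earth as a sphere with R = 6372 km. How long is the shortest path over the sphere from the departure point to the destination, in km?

Haversine: a = sin²(Δφ/2)+cos φ₁ cos φ₂ sin²(Δλ/2) = 0.01149;  σ = 2·atan2(√a,√(1−a))
σ = 12.309° → d = Rσ = 6372·0.21483 = 1369 km

1369 km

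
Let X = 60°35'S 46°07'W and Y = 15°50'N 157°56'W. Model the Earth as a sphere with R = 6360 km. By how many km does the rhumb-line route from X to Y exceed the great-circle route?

Great circle: cos σ = sin φ₁ sin φ₂ + cos φ₁ cos φ₂ cos Δλ,  σ = 1.9968 rad → d_gc = 12699.9 km
Rhumb line: Δψ = +1.6174, q = Δφ/Δψ = 0.8246, d_rh = R√(Δφ²+q²Δλ²) = 13293.0 km
Excess = 13293.0 − 12699.9 = 593.1 ≈ 593 km

593 km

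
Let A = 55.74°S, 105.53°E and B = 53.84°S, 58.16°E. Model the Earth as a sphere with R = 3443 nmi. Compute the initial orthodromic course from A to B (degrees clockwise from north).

θ = atan2( sin Δλ·cos φ₂ ,  cos φ₁ sin φ₂ − sin φ₁ cos φ₂ cos Δλ )
  = atan2(-0.4341, -0.1242) = 254.03°

254.0°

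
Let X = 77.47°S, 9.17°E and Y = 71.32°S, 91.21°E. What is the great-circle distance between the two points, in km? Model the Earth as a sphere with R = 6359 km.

2316 km

cos σ = sin φ₁ sin φ₂ + cos φ₁ cos φ₂ cos Δλ
      = sin(-77.47°)sin(-71.32°) + cos(-77.47°)cos(-71.32°)cos(82.04°) = 0.9344
σ = 20.872° → d = Rσ = 6359·0.36428 = 2316 km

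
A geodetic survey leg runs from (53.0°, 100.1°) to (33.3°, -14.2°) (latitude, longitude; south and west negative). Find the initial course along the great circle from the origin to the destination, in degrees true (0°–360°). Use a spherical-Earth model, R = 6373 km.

308.5°

N = sin Δλ·cos φ₂ = -0.7618;  D = cos φ₁ sin φ₂ − sin φ₁ cos φ₂ cos Δλ = +0.6051
initial course = atan2(N, D) = 308.46°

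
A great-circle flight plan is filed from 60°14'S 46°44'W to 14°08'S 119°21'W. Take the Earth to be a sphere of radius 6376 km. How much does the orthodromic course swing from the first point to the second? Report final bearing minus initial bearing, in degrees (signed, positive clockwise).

Initial bearing θ₁ = atan2(sin Δλ cos φ₂, cos φ₁ sin φ₂ − sin φ₁ cos φ₂ cos Δλ) = 278.01°
Final bearing θ₂ = (initial bearing from the destination back to the start) + 180° = 329.54°
Δθ = θ₂ − θ₁ = +51.5°

+51.5°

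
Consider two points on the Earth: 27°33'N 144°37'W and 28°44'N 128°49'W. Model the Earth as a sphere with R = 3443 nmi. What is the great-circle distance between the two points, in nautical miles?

840 nmi

cos σ = sin φ₁ sin φ₂ + cos φ₁ cos φ₂ cos Δλ
      = sin(27.55°)sin(28.73°) + cos(27.55°)cos(28.73°)cos(15.80°) = 0.9704
σ = 13.972° → d = Rσ = 3443·0.24386 = 840 nmi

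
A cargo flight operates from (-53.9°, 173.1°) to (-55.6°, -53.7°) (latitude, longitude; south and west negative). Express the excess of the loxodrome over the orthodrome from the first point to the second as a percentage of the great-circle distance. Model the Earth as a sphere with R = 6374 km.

20.2%

Great circle: σ = 1.1165 rad → d_gc = Rσ = 7116.7 km
Rhumb: Δφ = -0.0297, Δλ = +2.3248, Δψ = -0.0514, q = Δφ/Δψ = 0.5770 → d_rh = R√(Δφ²+q²Δλ²) = 8552.7 km
Excess = (8552.7 − 7116.7) / 7116.7 = 1436.0 / 7116.7 = 20.18% ≈ 20.2%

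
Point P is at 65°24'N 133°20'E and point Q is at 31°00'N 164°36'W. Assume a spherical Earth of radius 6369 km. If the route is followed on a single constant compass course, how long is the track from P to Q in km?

5787 km

Δψ = ln[tan(π/4+φ₂/2)/tan(π/4+φ₁/2)] = -0.9535;  Δφ = -0.6004 rad,  Δλ = +1.0833 rad
q = Δφ/Δψ = 0.6296
d = R·√(Δφ² + q²Δλ²) = 6369·0.90868 = 5787 km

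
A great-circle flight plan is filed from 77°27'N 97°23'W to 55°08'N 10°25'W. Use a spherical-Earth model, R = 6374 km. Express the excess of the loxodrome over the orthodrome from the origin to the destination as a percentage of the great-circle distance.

8.6%

Great circle: σ = 0.6310 rad → d_gc = Rσ = 4021.8 km
Rhumb: Δφ = -0.3895, Δλ = +1.5179, Δψ = -1.0493, q = Δφ/Δψ = 0.3712 → d_rh = R√(Δφ²+q²Δλ²) = 4365.8 km
Excess = (4365.8 − 4021.8) / 4021.8 = 344.0 / 4021.8 = 8.553% ≈ 8.6%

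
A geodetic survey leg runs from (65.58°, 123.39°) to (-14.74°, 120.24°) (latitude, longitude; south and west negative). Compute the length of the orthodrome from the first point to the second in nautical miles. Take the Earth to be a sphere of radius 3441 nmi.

cos σ = sin φ₁ sin φ₂ + cos φ₁ cos φ₂ cos Δλ
      = sin(65.58°)sin(-14.74°) + cos(65.58°)cos(-14.74°)cos(-3.15°) = 0.1675
σ = 80.355° → d = Rσ = 3441·1.40246 = 4826 nmi

4826 nmi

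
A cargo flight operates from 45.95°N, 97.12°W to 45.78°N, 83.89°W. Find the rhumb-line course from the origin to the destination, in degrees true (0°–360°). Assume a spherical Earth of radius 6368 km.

Meridional parts: M(φ₁)=+0.9050, M(φ₂)=+0.9008 → ΔM = -0.0043;  Δλ = +0.2309 rad
tan C = Δλ / ΔM = -54.1925 → C = 91.06°

91.1°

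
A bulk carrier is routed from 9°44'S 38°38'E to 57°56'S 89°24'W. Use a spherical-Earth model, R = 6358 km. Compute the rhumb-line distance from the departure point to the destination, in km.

Δψ = ln[tan(π/4+φ₂/2)/tan(π/4+φ₁/2)] = -1.0763;  Δφ = -0.8412 rad,  Δλ = -2.2346 rad
q = Δφ/Δψ = 0.7816
d = R·√(Δφ² + q²Δλ²) = 6358·1.93868 = 12326 km

12326 km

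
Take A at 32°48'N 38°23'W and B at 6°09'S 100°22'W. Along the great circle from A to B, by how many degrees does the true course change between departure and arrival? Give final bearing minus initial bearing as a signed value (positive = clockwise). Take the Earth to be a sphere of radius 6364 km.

-16.7°

Initial bearing θ₁ = atan2(sin Δλ cos φ₂, cos φ₁ sin φ₂ − sin φ₁ cos φ₂ cos Δλ) = 248.65°
Final bearing θ₂ = (initial bearing from the destination back to the start) + 180° = 231.95°
Δθ = θ₂ − θ₁ = -16.7°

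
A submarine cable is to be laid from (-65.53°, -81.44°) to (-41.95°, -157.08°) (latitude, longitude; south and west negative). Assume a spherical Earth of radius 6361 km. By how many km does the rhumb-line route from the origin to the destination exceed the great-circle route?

271 km

Great circle: cos σ = sin φ₁ sin φ₂ + cos φ₁ cos φ₂ cos Δλ,  σ = 0.8164 rad → d_gc = 5193.2 km
Rhumb line: Δψ = +0.7206, q = Δφ/Δψ = 0.5711, d_rh = R√(Δφ²+q²Δλ²) = 5464.2 km
Excess = 5464.2 − 5193.2 = 271.0 ≈ 271 km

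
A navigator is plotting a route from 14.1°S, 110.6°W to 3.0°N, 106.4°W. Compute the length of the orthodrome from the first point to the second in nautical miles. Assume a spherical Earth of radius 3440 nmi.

Haversine: a = sin²(Δφ/2)+cos φ₁ cos φ₂ sin²(Δλ/2) = 0.02340;  σ = 2·atan2(√a,√(1−a))
σ = 17.600° → d = Rσ = 3440·0.30717 = 1057 nmi

1057 nmi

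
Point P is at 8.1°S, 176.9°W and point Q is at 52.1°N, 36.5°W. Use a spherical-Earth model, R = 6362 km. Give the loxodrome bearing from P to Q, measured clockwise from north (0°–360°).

Meridional parts: M(φ₁)=-0.1418, M(φ₂)=+1.0690 → ΔM = +1.2108;  Δλ = +2.4504 rad
tan C = Δλ / ΔM = +2.0237 → C = 63.70°

63.7°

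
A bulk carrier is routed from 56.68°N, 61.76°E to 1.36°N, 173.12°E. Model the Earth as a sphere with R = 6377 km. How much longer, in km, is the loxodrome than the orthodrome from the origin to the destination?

Great circle: cos σ = sin φ₁ sin φ₂ + cos φ₁ cos φ₂ cos Δλ,  σ = 1.7520 rad → d_gc = 11172.3 km
Rhumb line: Δψ = -1.1827, q = Δφ/Δψ = 0.8163, d_rh = R√(Δφ²+q²Δλ²) = 11844.2 km
Excess = 11844.2 − 11172.3 = 671.9 ≈ 672 km

672 km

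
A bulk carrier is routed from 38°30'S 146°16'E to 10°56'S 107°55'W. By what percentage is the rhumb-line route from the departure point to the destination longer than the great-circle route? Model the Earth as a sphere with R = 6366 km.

Great circle: σ = 1.6623 rad → d_gc = Rσ = 10582.1 km
Rhumb: Δφ = +0.4811, Δλ = +1.8468, Δψ = +0.5371, q = Δφ/Δψ = 0.8958 → d_rh = R√(Δφ²+q²Δλ²) = 10968.0 km
Excess = (10968.0 − 10582.1) / 10582.1 = 385.9 / 10582.1 = 3.647% ≈ 3.6%

3.6%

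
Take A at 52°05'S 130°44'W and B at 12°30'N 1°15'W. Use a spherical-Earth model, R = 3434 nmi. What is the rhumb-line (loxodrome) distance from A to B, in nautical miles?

Rhumb course C = atan2(Δλ, Δψ) with Δψ = ln[tan(π/4+φ₂/2)/tan(π/4+φ₁/2)] = +1.2884, Δλ = +2.2599 → C = 60.31°
d = R·|Δφ| / |cos C| = 3434·1.12719 / 0.49529 = 7815 nmi

7815 nmi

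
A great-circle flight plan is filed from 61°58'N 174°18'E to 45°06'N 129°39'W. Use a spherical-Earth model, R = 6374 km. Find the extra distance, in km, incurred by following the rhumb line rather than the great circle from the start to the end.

109 km

Great circle: cos σ = sin φ₁ sin φ₂ + cos φ₁ cos φ₂ cos Δλ,  σ = 0.6258 rad → d_gc = 3988.7 km
Rhumb line: Δψ = -0.5039, q = Δφ/Δψ = 0.5842, d_rh = R√(Δφ²+q²Δλ²) = 4097.6 km
Excess = 4097.6 − 3988.7 = 108.9 ≈ 109 km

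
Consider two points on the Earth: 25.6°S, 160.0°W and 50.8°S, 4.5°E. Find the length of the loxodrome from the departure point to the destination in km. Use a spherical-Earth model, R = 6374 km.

14393 km

Δψ = ln[tan(π/4+φ₂/2)/tan(π/4+φ₁/2)] = -0.5701;  Δφ = -0.4398 rad,  Δλ = +2.8711 rad
q = Δφ/Δψ = 0.7714
d = R·√(Δφ² + q²Δλ²) = 6374·2.25811 = 14393 km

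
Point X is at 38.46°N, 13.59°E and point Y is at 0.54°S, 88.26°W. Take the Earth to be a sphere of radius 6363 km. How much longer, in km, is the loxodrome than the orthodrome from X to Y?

Great circle: cos σ = sin φ₁ sin φ₂ + cos φ₁ cos φ₂ cos Δλ,  σ = 1.7382 rad → d_gc = 11060.4 km
Rhumb line: Δψ = -0.7376, q = Δφ/Δψ = 0.9228, d_rh = R√(Δφ²+q²Δλ²) = 11300.6 km
Excess = 11300.6 − 11060.4 = 240.2 ≈ 240 km

240 km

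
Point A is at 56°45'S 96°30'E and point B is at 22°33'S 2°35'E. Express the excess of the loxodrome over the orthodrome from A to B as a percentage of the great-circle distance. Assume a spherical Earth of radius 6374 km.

Great circle: σ = 1.2806 rad → d_gc = Rσ = 8162.7 km
Rhumb: Δφ = +0.5969, Δλ = -1.6392, Δψ = +0.8045, q = Δφ/Δψ = 0.7419 → d_rh = R√(Δφ²+q²Δλ²) = 8634.9 km
Excess = (8634.9 − 8162.7) / 8162.7 = 472.2 / 8162.7 = 5.78% ≈ 5.8%

5.8%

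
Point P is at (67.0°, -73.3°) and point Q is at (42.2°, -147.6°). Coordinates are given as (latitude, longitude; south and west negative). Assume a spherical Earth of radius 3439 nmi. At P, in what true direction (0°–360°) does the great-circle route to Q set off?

276.2°

N = sin Δλ·cos φ₂ = -0.7132;  D = cos φ₁ sin φ₂ − sin φ₁ cos φ₂ cos Δλ = +0.0779
initial course = atan2(N, D) = 276.24°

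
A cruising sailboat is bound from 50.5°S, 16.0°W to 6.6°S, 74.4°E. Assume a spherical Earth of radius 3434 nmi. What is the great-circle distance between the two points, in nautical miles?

Haversine: a = sin²(Δφ/2)+cos φ₁ cos φ₂ sin²(Δλ/2) = 0.45786;  σ = 2·atan2(√a,√(1−a))
σ = 85.166° → d = Rσ = 3434·1.48642 = 5104 nmi

5104 nmi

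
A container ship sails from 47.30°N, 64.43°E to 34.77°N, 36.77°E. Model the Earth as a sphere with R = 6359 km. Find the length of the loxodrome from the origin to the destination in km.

2691 km

Rhumb course C = atan2(Δλ, Δψ) with Δψ = ln[tan(π/4+φ₂/2)/tan(π/4+φ₁/2)] = -0.2914, Δλ = -0.4828 → C = 238.89°
d = R·|Δφ| / |cos C| = 6359·0.21869 / 0.51675 = 2691 km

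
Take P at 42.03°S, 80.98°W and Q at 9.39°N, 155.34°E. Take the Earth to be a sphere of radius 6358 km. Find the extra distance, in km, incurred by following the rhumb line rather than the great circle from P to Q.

Great circle: cos σ = sin φ₁ sin φ₂ + cos φ₁ cos φ₂ cos Δλ,  σ = 2.1125 rad → d_gc = 13431.6 km
Rhumb line: Δψ = +0.9745, q = Δφ/Δψ = 0.9209, d_rh = R√(Δφ²+q²Δλ²) = 13867.7 km
Excess = 13867.7 − 13431.6 = 436.1 ≈ 436 km

436 km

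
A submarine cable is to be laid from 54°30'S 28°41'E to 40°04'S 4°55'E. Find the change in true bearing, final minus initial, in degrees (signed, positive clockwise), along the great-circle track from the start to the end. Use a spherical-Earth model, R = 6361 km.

At departure: θ₁ = atan2(sin Δλ cos φ₂, cos φ₁ sin φ₂ − sin φ₁ cos φ₂ cos Δλ) = 302.49°
At arrival: θ₂ = atan2(sin Δλ cos φ₁, −cos φ₂ sin φ₁ + sin φ₂ cos φ₁ cos Δλ) = 320.21°
Δθ = θ₂ − θ₁ = +17.7°

+17.7°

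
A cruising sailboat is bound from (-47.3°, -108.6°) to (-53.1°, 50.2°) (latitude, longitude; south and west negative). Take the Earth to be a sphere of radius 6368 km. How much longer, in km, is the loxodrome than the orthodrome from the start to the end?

Great circle: cos σ = sin φ₁ sin φ₂ + cos φ₁ cos φ₂ cos Δλ,  σ = 1.3612 rad → d_gc = 8668.1 km
Rhumb line: Δψ = -0.1584, q = Δφ/Δψ = 0.6390, d_rh = R√(Δφ²+q²Δλ²) = 11297.2 km
Excess = 11297.2 − 8668.1 = 2629.1 ≈ 2629 km

2629 km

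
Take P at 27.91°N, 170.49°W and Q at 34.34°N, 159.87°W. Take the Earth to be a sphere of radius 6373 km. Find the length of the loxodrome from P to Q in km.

1238 km

Δψ = ln[tan(π/4+φ₂/2)/tan(π/4+φ₁/2)] = +0.1312;  Δφ = +0.1122 rad,  Δλ = +0.1854 rad
q = Δφ/Δψ = 0.8553
d = R·√(Δφ² + q²Δλ²) = 6373·0.19423 = 1238 km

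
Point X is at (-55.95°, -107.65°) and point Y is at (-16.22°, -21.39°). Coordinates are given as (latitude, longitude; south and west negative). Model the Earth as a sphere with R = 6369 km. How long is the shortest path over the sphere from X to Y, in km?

8286 km

Haversine: a = sin²(Δφ/2)+cos φ₁ cos φ₂ sin²(Δλ/2) = 0.36675;  σ = 2·atan2(√a,√(1−a))
σ = 74.544° → d = Rσ = 6369·1.30103 = 8286 km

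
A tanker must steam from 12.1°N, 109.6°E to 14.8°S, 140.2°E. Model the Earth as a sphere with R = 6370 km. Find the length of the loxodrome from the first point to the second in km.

4505 km

Δψ = ln[tan(π/4+φ₂/2)/tan(π/4+φ₁/2)] = -0.4740;  Δφ = -0.4695 rad,  Δλ = +0.5341 rad
q = Δφ/Δψ = 0.9905
d = R·√(Δφ² + q²Δλ²) = 6370·0.70729 = 4505 km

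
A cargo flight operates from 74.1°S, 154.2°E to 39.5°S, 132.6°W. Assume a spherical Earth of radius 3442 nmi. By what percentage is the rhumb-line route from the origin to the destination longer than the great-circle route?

5.1%

Great circle: σ = 0.8328 rad → d_gc = Rσ = 2866.3 nmi
Rhumb: Δφ = +0.6039, Δλ = +1.2776, Δψ = +1.2170, q = Δφ/Δψ = 0.4962 → d_rh = R√(Δφ²+q²Δλ²) = 3013.5 nmi
Excess = (3013.5 − 2866.3) / 2866.3 = 147.2 / 2866.3 = 5.14% ≈ 5.1%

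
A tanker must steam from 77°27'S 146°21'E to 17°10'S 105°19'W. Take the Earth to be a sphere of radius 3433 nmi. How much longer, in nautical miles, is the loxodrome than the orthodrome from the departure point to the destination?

Great circle: cos σ = sin φ₁ sin φ₂ + cos φ₁ cos φ₂ cos Δλ,  σ = 1.3461 rad → d_gc = 4621.2 nmi
Rhumb line: Δψ = +1.9034, q = Δφ/Δψ = 0.5528, d_rh = R√(Δφ²+q²Δλ²) = 5091.2 nmi
Excess = 5091.2 − 4621.2 = 470.0 ≈ 470 nmi

470 nmi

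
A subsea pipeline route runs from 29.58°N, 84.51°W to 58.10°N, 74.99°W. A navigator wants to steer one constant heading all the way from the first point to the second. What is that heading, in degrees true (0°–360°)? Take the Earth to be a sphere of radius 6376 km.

13.1°

Meridional parts: M(φ₁)=+0.5409, M(φ₂)=+1.2525 → ΔM = +0.7116;  Δλ = +0.1662 rad
tan C = Δλ / ΔM = +0.2335 → C = 13.14°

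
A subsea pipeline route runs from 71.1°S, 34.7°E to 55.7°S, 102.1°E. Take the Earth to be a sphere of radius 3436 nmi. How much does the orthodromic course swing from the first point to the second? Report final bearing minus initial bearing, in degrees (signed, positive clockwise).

At departure: θ₁ = atan2(sin Δλ cos φ₂, cos φ₁ sin φ₂ − sin φ₁ cos φ₂ cos Δλ) = 96.87°
At arrival: θ₂ = atan2(sin Δλ cos φ₁, −cos φ₂ sin φ₁ + sin φ₂ cos φ₁ cos Δλ) = 34.80°
Δθ = θ₂ − θ₁ = -62.1°

-62.1°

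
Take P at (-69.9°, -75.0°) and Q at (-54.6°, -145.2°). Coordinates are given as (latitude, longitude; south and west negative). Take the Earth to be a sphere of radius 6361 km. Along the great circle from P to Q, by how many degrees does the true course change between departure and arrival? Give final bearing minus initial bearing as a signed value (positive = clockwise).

+64.2°

Initial bearing θ₁ = atan2(sin Δλ cos φ₂, cos φ₁ sin φ₂ − sin φ₁ cos φ₂ cos Δλ) = 260.03°
Final bearing θ₂ = (initial bearing from the destination back to the start) + 180° = 324.25°
Δθ = θ₂ − θ₁ = +64.2°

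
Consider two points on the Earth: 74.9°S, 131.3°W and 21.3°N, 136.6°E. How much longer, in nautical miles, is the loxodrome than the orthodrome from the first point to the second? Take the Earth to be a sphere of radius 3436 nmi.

281 nmi

Great circle: cos σ = sin φ₁ sin φ₂ + cos φ₁ cos φ₂ cos Δλ,  σ = 1.9386 rad → d_gc = 6661.2 nmi
Rhumb line: Δψ = +2.4015, q = Δφ/Δψ = 0.6992, d_rh = R√(Δφ²+q²Δλ²) = 6942.2 nmi
Excess = 6942.2 − 6661.2 = 281.0 ≈ 281 nmi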